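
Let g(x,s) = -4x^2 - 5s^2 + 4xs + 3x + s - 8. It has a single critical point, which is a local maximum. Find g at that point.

∂g/∂x = -8x + 4s + 3 = 0 and ∂g/∂s = 4x - 10s + 1 = 0, so (x, s) = (17/32, 5/16).
The Hessian has g_{xx} = -8, g_{ss} = -10, g_{xs} = 4, giving D = 64 > 0 with g_{xx} < 0, so the point is a local maximum.
g(17/32, 5/16) = -451/64.

-451/64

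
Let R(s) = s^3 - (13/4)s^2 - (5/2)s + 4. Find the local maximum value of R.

R'(s) = 3s^2 - (13/2)s - 5/2 = 0 at s = -1/3, 5/2.
Since R''(s) = 6s - 13/2, we get R''(-1/3) = -17/2 < 0 ⇒ local maximum; R''(5/2) = 17/2 > 0 ⇒ local minimum.
So the local maximum value is R(-1/3) = 479/108.

479/108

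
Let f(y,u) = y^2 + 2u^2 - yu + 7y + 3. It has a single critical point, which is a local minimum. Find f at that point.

∂f/∂y = 2y - u + 7 = 0 and ∂f/∂u = -y + 4u = 0, so (y, u) = (-4, -1).
The Hessian has f_{yy} = 2, f_{uu} = 4, f_{yu} = -1, giving D = 7 > 0 with f_{yy} > 0, so the point is a local minimum.
f(-4, -1) = -11.

-11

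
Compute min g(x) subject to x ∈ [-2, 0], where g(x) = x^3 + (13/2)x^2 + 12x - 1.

g'(x) = 3x^2 + 13x + 12, whose only zero in [-2, 0] is x = -4/3.
Compare values at every candidate in [-2, 0]: g(-2) = -7, g(-4/3) = -211/27, g(0) = -1.
So the minimum is g(-4/3) = -211/27.

-211/27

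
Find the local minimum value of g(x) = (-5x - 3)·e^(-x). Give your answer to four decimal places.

-3.3516

By the product rule, g'(x) = (5x - 2)·e^(-x). Since e^(-x) > 0, the only critical point is x = 2/5.
g''(2/5) has the same sign as 5 > 0, so this is a local minimum.
g(2/5) = (-5)·e^(-2/5) ≈ -3.3516.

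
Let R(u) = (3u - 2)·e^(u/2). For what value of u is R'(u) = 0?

-4/3

Differentiating with the product rule gives R'(u) = ((3/2)u + 2)·e^(u/2). Since e^(u/2) > 0, the only critical point is u = -4/3.
R''(-4/3) has the same sign as 3/2 > 0, so this is a local minimum.
R(-4/3) = (-6)·e^(-2/3) ≈ -3.0805.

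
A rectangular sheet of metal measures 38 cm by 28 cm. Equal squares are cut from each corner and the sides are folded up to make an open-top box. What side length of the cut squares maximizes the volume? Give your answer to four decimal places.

5.3138

With cut size x, the volume is V(x) = x(38 − 2x)(28 − 2x) for 0 < x < 14.
V'(x) = 12x^2 − 264x + 1064. Setting V'(x) = 0 gives x ≈ 5.3138 (the root in (0, 14)).
V''(x) = 24x − 264 is negative there, so this is the maximum; V ≈ 2526.8409.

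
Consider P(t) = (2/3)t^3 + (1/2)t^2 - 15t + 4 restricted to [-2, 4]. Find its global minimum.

-479/24

Differentiating, P'(t) = 2t^2 + t - 15; whose only zero in [-2, 4] is t = 5/2.
Compare values at every candidate in [-2, 4]: P(-2) = 92/3; P(5/2) = -479/24; P(4) = -16/3.
Hence the absolute minimum is -479/24 at t = 5/2.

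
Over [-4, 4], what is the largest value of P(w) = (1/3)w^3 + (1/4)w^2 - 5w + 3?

Differentiating, P'(w) = w^2 + (1/2)w - 5; which vanishes at w = -5/2 and w = 2.
Candidates: P(-4) = 17/3, P(-5/2) = 569/48, P(2) = -10/3, P(4) = 25/3.
Hence the absolute maximum is 569/48 at w = -5/2.

569/48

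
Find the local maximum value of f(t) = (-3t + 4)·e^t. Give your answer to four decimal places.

Differentiating with the product rule gives f'(t) = (-3t + 1)·e^t. Since e^t > 0, the only critical point is t = 1/3.
f''(1/3) has the same sign as -3 < 0, so this is a local maximum.
f(1/3) = (3)·e^(1/3) ≈ 4.1868.

4.1868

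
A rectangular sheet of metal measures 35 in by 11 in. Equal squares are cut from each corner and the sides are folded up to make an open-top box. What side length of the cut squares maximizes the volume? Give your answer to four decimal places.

With cut size x, the volume is V(x) = x(35 − 2x)(11 − 2x) for 0 < x < 5.5.
V'(x) = 12x^2 − 184x + 385. Setting V'(x) = 0 gives x ≈ 2.5000 (the root in (0, 5.5)).
V''(x) = 24x − 184 is negative there, so this is the maximum; V ≈ 450.0000.

2.5000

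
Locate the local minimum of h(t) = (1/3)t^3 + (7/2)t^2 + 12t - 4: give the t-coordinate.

-3

Critical points: h'(t) = t^2 + 7t + 12 vanishes at t = -4, -3.
Since h''(t) = 2t + 7, we get h''(-4) = -1 < 0 ⇒ local maximum; h''(-3) = 1 > 0 ⇒ local minimum.
So the local minimum value is h(-3) = -35/2.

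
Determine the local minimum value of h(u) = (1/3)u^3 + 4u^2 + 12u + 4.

h'(u) = u^2 + 8u + 12 = 0 at u = -6, -2.
h''(u) = 2u + 8. h''(-6) = -4 < 0 ⇒ local maximum; h''(-2) = 4 > 0 ⇒ local minimum.
Thus h has its local minimum at u = -2, with value -20/3.

-20/3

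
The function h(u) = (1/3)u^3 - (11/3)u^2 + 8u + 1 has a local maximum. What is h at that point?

481/81

h'(u) = u^2 - (22/3)u + 8 = 0 at u = 4/3, 6.
Since h''(u) = 2u - 22/3, we get h''(4/3) = -14/3 < 0 ⇒ local maximum; h''(6) = 14/3 > 0 ⇒ local minimum.
Thus h has its local maximum at u = 4/3, with value 481/81.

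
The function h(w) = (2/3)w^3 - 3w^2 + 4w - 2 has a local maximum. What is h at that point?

-1/3

Critical points: h'(w) = 2w^2 - 6w + 4 vanishes at w = 1, 2.
Second-derivative test with h''(w) = 4w - 6: h''(1) = -2 < 0 ⇒ local maximum; h''(2) = 2 > 0 ⇒ local minimum.
The local maximum is h(1) = -1/3.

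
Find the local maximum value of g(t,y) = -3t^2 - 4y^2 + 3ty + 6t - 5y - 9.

∂g/∂t = -6t + 3y + 6 = 0 and ∂g/∂y = 3t - 8y - 5 = 0, so (t, y) = (11/13, -4/13).
The Hessian has g_{tt} = -6, g_{yy} = -8, g_{ty} = 3, giving D = 39 > 0 with g_{tt} < 0, so the point is a local maximum.
g(11/13, -4/13) = -74/13.

-74/13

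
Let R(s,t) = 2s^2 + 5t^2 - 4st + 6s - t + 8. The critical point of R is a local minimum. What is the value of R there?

17/12

∂R/∂s = 4s - 4t + 6 = 0 and ∂R/∂t = -4s + 10t - 1 = 0, so (s, t) = (-7/3, -5/6).
The Hessian has R_{ss} = 4, R_{tt} = 10, R_{st} = -4, giving D = 24 > 0 with R_{ss} > 0, so the point is a local minimum.
R(-7/3, -5/6) = 17/12.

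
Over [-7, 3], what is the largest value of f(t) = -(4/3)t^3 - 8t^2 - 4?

184/3

The derivative is -4t^2 - 16t, which vanishes at t = -4 and t = 0.
Candidates: f(-7) = 184/3; f(-4) = -140/3; f(0) = -4; f(3) = -112.
So the maximum is f(-7) = 184/3.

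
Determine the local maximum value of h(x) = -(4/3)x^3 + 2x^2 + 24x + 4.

58

h'(x) = -4x^2 + 4x + 24. Setting h'(x) = 0 gives x ∈ {-2, 3}.
Second-derivative test with h''(x) = -8x + 4: h''(-2) = 20 > 0 ⇒ local minimum; h''(3) = -20 < 0 ⇒ local maximum.
Thus h has its local maximum at x = 3, with value 58.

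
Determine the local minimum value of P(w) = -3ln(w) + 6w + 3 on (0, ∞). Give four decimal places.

P'(w) = -3/w + 6 = 0 gives w = 1/2.
P''(w) = 3/w², which is positive for w > 0, so this is a local minimum.
P(1/2) = -3·ln(1/2) + 3 + 3 ≈ 8.0794.

8.0794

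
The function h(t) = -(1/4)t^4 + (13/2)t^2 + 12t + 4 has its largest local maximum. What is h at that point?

92

Critical points: h'(t) = -t^3 + 13t + 12 vanishes at t = -3, -1, 4.
Second-derivative test with h''(t) = -3t^2 + 13: h''(-3) = -14 < 0 ⇒ local maximum; h''(-1) = 10 > 0 ⇒ local minimum; h''(4) = -35 < 0 ⇒ local maximum.
Thus h has its largest local maximum at t = 4, with value 92.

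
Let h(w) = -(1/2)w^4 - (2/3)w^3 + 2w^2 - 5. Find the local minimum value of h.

h'(w) = -2w^3 - 2w^2 + 4w. Setting h'(w) = 0 gives w ∈ {-2, 0, 1}.
Since h''(w) = -6w^2 - 4w + 4, we get h''(-2) = -12 < 0 ⇒ local maximum; h''(0) = 4 > 0 ⇒ local minimum; h''(1) = -6 < 0 ⇒ local maximum.
So the local minimum value is h(0) = -5.

-5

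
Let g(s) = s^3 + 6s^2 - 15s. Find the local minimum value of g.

g'(s) = 3s^2 + 12s - 15. Setting g'(s) = 0 gives s ∈ {-5, 1}.
Since g''(s) = 6s + 12, we get g''(-5) = -18 < 0 ⇒ local maximum; g''(1) = 18 > 0 ⇒ local minimum.
So the local minimum value is g(1) = -8.

-8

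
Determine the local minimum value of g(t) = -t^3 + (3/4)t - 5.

-21/4

Critical points: g'(t) = -3t^2 + 3/4 vanishes at t = -1/2, 1/2.
Second-derivative test with g''(t) = -6t: g''(-1/2) = 3 > 0 ⇒ local minimum; g''(1/2) = -3 < 0 ⇒ local maximum.
So the local minimum value is g(-1/2) = -21/4.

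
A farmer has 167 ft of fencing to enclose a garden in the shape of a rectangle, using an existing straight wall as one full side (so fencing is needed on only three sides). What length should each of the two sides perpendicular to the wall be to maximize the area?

167/4

Let the sides perpendicular to the wall have length x and the parallel side y, so 2x + y = 167 and the area is A = xy = x(167 − 2x).
A'(x) = 167 − 4x = 0 gives x = 167/4, and A''(x) = −4 < 0 confirms a maximum.
Then y = 167 − 2·167/4 = 167/2 and A = 27889/8.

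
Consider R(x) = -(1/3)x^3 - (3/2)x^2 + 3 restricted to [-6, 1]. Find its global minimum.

-3/2

Differentiating, R'(x) = -x^2 - 3x; which vanishes at x = -3 and x = 0.
Candidates: R(-6) = 21,  R(-3) = -3/2,  R(0) = 3,  R(1) = 7/6.
So the minimum is R(-3) = -3/2.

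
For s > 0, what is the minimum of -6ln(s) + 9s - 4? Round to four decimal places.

P'(s) = -6/s + 9 = 0 gives s = 2/3.
P''(s) = 6/s², which is positive for s > 0, so this is a local minimum.
P(2/3) = -6·ln(2/3) + 6 - 4 ≈ 4.4328.

4.4328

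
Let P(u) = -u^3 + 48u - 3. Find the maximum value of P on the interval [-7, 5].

125

Differentiating, P'(u) = -3u^2 + 48; which vanishes at u = -4 and u = 4.
Compare values at every candidate in [-7, 5]: P(-7) = 4; P(-4) = -131; P(4) = 125; P(5) = 112.
The maximum over the interval is 125, attained at u = 4.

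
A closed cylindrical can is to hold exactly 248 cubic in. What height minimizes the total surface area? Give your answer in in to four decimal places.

With radius r and height h, πr²h = 248 so h = 248/(πr²), and S(r) = 2πr² + 2πrh = 2πr² + 2·248/r.
S'(r) = 4πr − 2·248/r² = 0 ⇒ r³ = 248/(2π), so r ≈ 3.4048 and h = 2r ≈ 6.8096.
S''(r) = 4π + 4·248/r³ > 0, so this is the minimum; S ≈ 218.5155.

6.8096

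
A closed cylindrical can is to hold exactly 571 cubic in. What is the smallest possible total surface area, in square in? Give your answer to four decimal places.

With radius r and height h, πr²h = 571 so h = 571/(πr²), and S(r) = 2πr² + 2πrh = 2πr² + 2·571/r.
S'(r) = 4πr − 2·571/r² = 0 ⇒ r³ = 571/(2π), so r ≈ 4.4959 and h = 2r ≈ 8.9918.
S''(r) = 4π + 4·571/r³ > 0, so this is the minimum; S ≈ 381.0120.

381.0120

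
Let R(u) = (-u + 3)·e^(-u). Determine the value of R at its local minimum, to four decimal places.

-0.0183

R'(u) = (-1)·e^(-u) + (-u + 3)·(-1)·e^(-u) = (u - 4)·e^(-u). Since e^(-u) > 0, the only critical point is u = 4.
R''(4) has the same sign as 1 > 0, so this is a local minimum.
R(4) = (-1)·e^(-4) ≈ -0.0183.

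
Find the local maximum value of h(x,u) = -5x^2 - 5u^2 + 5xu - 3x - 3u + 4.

29/5

∂h/∂x = -10x + 5u - 3 = 0 and ∂h/∂u = 5x - 10u - 3 = 0, so (x, u) = (-3/5, -3/5).
The Hessian has h_{xx} = -10, h_{uu} = -10, h_{xu} = 5, giving D = 75 > 0 with h_{xx} < 0, so the point is a local maximum.
h(-3/5, -3/5) = 29/5.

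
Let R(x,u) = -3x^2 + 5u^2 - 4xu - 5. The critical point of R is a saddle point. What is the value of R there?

-5

∂R/∂x = -6x - 4u = 0 and ∂R/∂u = -4x + 10u = 0, so (x, u) = (0, 0).
The Hessian has R_{xx} = -6, R_{uu} = 10, R_{xu} = -4, giving D = -76 < 0, so the point is a saddle point.
R(0, 0) = -5.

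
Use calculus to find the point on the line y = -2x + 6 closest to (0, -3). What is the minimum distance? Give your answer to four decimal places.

Minimize D(x)^2 = (x + 0)^2 + (-2x + 9)^2.
d/dx[D^2] = 2(x + 0) + 2·(-2)·(-2x + 9) = 0 ⇒ x = 18/5.
Then y = -6/5 and the distance is √(81/5) ≈ 4.0249.

4.0249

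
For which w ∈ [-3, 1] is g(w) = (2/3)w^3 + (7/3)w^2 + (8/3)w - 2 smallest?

-3

Differentiating, g'(w) = 2w^2 + (14/3)w + 8/3; which vanishes at w = -4/3 and w = -1.
Compare values at every candidate in [-3, 1]: g(-3) = -7; g(-4/3) = -242/81; g(-1) = -3; g(1) = 11/3.
The minimum over the interval is -7, attained at w = -3.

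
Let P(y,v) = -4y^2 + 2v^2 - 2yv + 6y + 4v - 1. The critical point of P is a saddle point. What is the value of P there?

∂P/∂y = -8y - 2v + 6 = 0 and ∂P/∂v = -2y + 4v + 4 = 0, so (y, v) = (8/9, -5/9).
The Hessian has P_{yy} = -8, P_{vv} = 4, P_{yv} = -2, giving D = -36 < 0, so the point is a saddle point.
P(8/9, -5/9) = 5/9.

5/9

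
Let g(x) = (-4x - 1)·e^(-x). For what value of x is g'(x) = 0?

g'(x) = (-4)·e^(-x) + (-4x - 1)·(-1)·e^(-x) = (4x - 3)·e^(-x). Since e^(-x) > 0, the only critical point is x = 3/4.
g''(3/4) has the same sign as 4 > 0, so this is a local minimum.
g(3/4) = (-4)·e^(-3/4) ≈ -1.8895.

3/4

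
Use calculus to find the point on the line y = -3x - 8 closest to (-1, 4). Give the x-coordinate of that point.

-37/10

Minimize D(x)^2 = (x + 1)^2 + (-3x - 12)^2.
d/dx[D^2] = 2(x + 1) + 2·(-3)·(-3x - 12) = 0 ⇒ x = -37/10.
Then y = 31/10 and the distance is √(81/10) ≈ 2.8460.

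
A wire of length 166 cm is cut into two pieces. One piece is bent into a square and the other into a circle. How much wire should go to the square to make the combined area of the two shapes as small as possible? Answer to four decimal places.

92.9765

Let x be the length used for the square. Square side x/4; circle radius (166−x)/(2π).
A(x) = (x/4)² + π·((166−x)/(2π))² = x²/16 + (166−x)²/(4π) for 0 ≤ x ≤ 166. A'(x) = x/8 − (166−x)/(2π) = 0 gives x = 4·166/(π+4) ≈ 92.9765.
A'' = 1/8 + 1/(2π) > 0, so this gives the minimum combined area; x ≈ 92.9765 cm to the square.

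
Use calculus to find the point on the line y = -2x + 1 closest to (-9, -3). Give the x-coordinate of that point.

-1/5

Minimize D(x)^2 = (x + 9)^2 + (-2x + 4)^2.
d/dx[D^2] = 2(x + 9) + 2·(-2)·(-2x + 4) = 0 ⇒ x = -1/5.
Then y = 7/5 and the distance is √(484/5) ≈ 9.8387.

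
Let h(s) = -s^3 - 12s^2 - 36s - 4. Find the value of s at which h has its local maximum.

h'(s) = -3s^2 - 24s - 36. Setting h'(s) = 0 gives s ∈ {-6, -2}.
Second-derivative test with h''(s) = -6s - 24: h''(-6) = 12 > 0 ⇒ local minimum; h''(-2) = -12 < 0 ⇒ local maximum.
Thus h has its local maximum at s = -2, with value 28.

-2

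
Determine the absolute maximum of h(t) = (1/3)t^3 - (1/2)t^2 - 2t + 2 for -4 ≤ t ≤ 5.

Differentiating, h'(t) = t^2 - t - 2; which vanishes at t = -1 and t = 2.
Compare values at every candidate in [-4, 5]: h(-4) = -58/3,  h(-1) = 19/6,  h(2) = -4/3,  h(5) = 127/6.
So the maximum is h(5) = 127/6.

127/6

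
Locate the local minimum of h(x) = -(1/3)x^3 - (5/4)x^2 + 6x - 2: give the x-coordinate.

Critical points: h'(x) = -x^2 - (5/2)x + 6 vanishes at x = -4, 3/2.
h''(x) = -2x - 5/2. h''(-4) = 11/2 > 0 ⇒ local minimum; h''(3/2) = -11/2 < 0 ⇒ local maximum.
So the local minimum value is h(-4) = -74/3.

-4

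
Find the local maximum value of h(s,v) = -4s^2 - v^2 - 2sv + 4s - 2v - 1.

3

∂h/∂s = -8s - 2v + 4 = 0 and ∂h/∂v = -2s - 2v - 2 = 0, so (s, v) = (1, -2).
The Hessian has h_{ss} = -8, h_{vv} = -2, h_{sv} = -2, giving D = 12 > 0 with h_{ss} < 0, so the point is a local maximum.
h(1, -2) = 3.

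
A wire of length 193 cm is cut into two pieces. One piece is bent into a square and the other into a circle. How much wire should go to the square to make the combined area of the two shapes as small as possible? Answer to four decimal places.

108.0991

Let x be the length used for the square. Square side x/4; circle radius (193−x)/(2π).
A(x) = (x/4)² + π·((193−x)/(2π))² = x²/16 + (193−x)²/(4π) for 0 ≤ x ≤ 193. A'(x) = x/8 − (193−x)/(2π) = 0 gives x = 4·193/(π+4) ≈ 108.0991.
A'' = 1/8 + 1/(2π) > 0, so this gives the minimum combined area; x ≈ 108.0991 cm to the square.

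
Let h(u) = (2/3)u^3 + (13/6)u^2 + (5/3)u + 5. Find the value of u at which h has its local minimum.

-1/2

Critical points: h'(u) = 2u^2 + (13/3)u + 5/3 vanishes at u = -5/3, -1/2.
Second-derivative test with h''(u) = 4u + 13/3: h''(-5/3) = -7/3 < 0 ⇒ local maximum; h''(-1/2) = 7/3 > 0 ⇒ local minimum.
Thus h has its local minimum at u = -1/2, with value 37/8.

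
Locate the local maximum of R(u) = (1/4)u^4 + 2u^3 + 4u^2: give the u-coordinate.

R'(u) = u^3 + 6u^2 + 8u. Setting R'(u) = 0 gives u ∈ {-4, -2, 0}.
R''(u) = 3u^2 + 12u + 8. R''(-4) = 8 > 0 ⇒ local minimum; R''(-2) = -4 < 0 ⇒ local maximum; R''(0) = 8 > 0 ⇒ local minimum.
The local maximum is R(-2) = 4.

-2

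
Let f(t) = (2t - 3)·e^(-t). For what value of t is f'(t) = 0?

By the product rule, f'(t) = (-2t + 5)·e^(-t). Since e^(-t) > 0, the only critical point is t = 5/2.
f''(5/2) has the same sign as -2 < 0, so this is a local maximum.
f(5/2) = (2)·e^(-5/2) ≈ 0.1642.

5/2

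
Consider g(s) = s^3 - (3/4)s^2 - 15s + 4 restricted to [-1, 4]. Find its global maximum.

69/4

Differentiating, g'(s) = 3s^2 - (3/2)s - 15; whose only zero in [-1, 4] is s = 5/2.
Candidates: g(-1) = 69/4; g(5/2) = -361/16; g(4) = -4.
The maximum over the interval is 69/4, attained at s = -1.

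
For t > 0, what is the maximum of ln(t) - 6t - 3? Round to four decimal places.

-5.7918

R'(t) = 1/t − 6 = 0 gives t = 1/6.
R''(t) = -1/t², which is negative for t > 0, so this is a local maximum.
R(1/6) = 1·ln(1/6) - 1 - 3 ≈ -5.7918.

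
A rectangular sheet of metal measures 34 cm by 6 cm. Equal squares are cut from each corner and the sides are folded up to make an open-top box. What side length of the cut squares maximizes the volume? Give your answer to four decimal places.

With cut size x, the volume is V(x) = x(34 − 2x)(6 − 2x) for 0 < x < 3.
V'(x) = 12x^2 − 160x + 204. Setting V'(x) = 0 gives x ≈ 1.4279 (the root in (0, 3)).
V''(x) = 24x − 160 is negative there, so this is the maximum; V ≈ 139.8251.

1.4279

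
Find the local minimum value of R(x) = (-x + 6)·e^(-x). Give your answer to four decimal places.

-0.0009

R'(x) = (-1)·e^(-x) + (-x + 6)·(-1)·e^(-x) = (x - 7)·e^(-x). Since e^(-x) > 0, the only critical point is x = 7.
R''(7) has the same sign as 1 > 0, so this is a local minimum.
R(7) = (-1)·e^(-7) ≈ -0.0009.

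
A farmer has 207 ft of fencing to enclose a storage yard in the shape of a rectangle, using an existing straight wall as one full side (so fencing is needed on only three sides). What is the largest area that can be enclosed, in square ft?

Let the sides perpendicular to the wall have length x and the parallel side y, so 2x + y = 207 and the area is A = xy = x(207 − 2x).
A'(x) = 207 − 4x = 0 gives x = 207/4, and A''(x) = −4 < 0 confirms a maximum.
Then y = 207 − 2·207/4 = 207/2 and A = 42849/8.

42849/8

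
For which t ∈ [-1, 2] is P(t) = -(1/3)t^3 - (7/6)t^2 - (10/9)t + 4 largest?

-2/3

P'(t) = -t^2 - (7/3)t - 10/9, whose only zero in [-1, 2] is t = -2/3.
Candidates: P(-1) = 77/18, P(-2/3) = 350/81, P(2) = -50/9.
The maximum over the interval is 350/81, attained at t = -2/3.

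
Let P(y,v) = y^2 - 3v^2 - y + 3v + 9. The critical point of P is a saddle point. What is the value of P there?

∂P/∂y = 2y - 1 = 0 and ∂P/∂v = -6v + 3 = 0, so (y, v) = (1/2, 1/2).
The Hessian has P_{yy} = 2, P_{vv} = -6, P_{yv} = 0, giving D = -12 < 0, so the point is a saddle point.
P(1/2, 1/2) = 19/2.

19/2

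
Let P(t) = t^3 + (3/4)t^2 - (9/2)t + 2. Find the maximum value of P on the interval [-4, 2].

113/16

Differentiating, P'(t) = 3t^2 + (3/2)t - 9/2; which vanishes at t = -3/2 and t = 1.
Candidates: P(-4) = -32; P(-3/2) = 113/16; P(1) = -3/4; P(2) = 4.
Hence the absolute maximum is 113/16 at t = -3/2.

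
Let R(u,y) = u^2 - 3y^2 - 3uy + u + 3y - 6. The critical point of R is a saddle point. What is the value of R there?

∂R/∂u = 2u - 3y + 1 = 0 and ∂R/∂y = -3u - 6y + 3 = 0, so (u, y) = (1/7, 3/7).
The Hessian has R_{uu} = 2, R_{yy} = -6, R_{uy} = -3, giving D = -21 < 0, so the point is a saddle point.
R(1/7, 3/7) = -37/7.

-37/7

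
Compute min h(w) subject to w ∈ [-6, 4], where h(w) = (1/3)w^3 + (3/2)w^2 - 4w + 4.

11/6

h'(w) = w^2 + 3w - 4, which vanishes at w = -4 and w = 1.
Candidates: h(-6) = 10; h(-4) = 68/3; h(1) = 11/6; h(4) = 100/3.
So the minimum is h(1) = 11/6.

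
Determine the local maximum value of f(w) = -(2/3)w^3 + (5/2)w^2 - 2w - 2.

-4/3

f'(w) = -2w^2 + 5w - 2 = 0 at w = 1/2, 2.
f''(w) = -4w + 5. f''(1/2) = 3 > 0 ⇒ local minimum; f''(2) = -3 < 0 ⇒ local maximum.
Thus f has its local maximum at w = 2, with value -4/3.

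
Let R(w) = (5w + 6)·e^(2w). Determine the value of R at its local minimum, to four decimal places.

-0.0834

By the product rule, R'(w) = (10w + 17)·e^(2w). Since e^(2w) > 0, the only critical point is w = -17/10.
R''(-17/10) has the same sign as 10 > 0, so this is a local minimum.
R(-17/10) = (-5/2)·e^(-17/5) ≈ -0.0834.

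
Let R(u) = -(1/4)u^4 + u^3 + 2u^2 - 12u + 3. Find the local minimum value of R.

Critical points: R'(u) = -u^3 + 3u^2 + 4u - 12 vanishes at u = -2, 2, 3.
Since R''(u) = -3u^2 + 6u + 4, we get R''(-2) = -20 < 0 ⇒ local maximum; R''(2) = 4 > 0 ⇒ local minimum; R''(3) = -5 < 0 ⇒ local maximum.
Thus R has its local minimum at u = 2, with value -9.

-9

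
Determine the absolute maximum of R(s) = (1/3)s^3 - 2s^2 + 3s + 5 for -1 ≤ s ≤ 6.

R'(s) = s^2 - 4s + 3, which vanishes at s = 1 and s = 3.
Evaluating at the critical points and endpoints: R(-1) = -1/3; R(1) = 19/3; R(3) = 5; R(6) = 23.
Hence the absolute maximum is 23 at s = 6.

23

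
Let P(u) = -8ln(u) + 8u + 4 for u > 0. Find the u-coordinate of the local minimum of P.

P'(u) = -8/u + 8 = 0 gives u = 1.
P''(u) = 8/u², which is positive for u > 0, so this is a local minimum.
P(1) = -8·ln(1) + 8 + 4 ≈ 12.0000.

1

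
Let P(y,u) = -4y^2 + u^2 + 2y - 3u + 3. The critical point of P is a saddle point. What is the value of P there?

∂P/∂y = -8y + 2 = 0 and ∂P/∂u = 2u - 3 = 0, so (y, u) = (1/4, 3/2).
The Hessian has P_{yy} = -8, P_{uu} = 2, P_{yu} = 0, giving D = -16 < 0, so the point is a saddle point.
P(1/4, 3/2) = 1.

1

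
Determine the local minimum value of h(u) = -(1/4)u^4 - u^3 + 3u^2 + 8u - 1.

-21/4

h'(u) = -u^3 - 3u^2 + 6u + 8 = 0 at u = -4, -1, 2.
Since h''(u) = -3u^2 - 6u + 6, we get h''(-4) = -18 < 0 ⇒ local maximum; h''(-1) = 9 > 0 ⇒ local minimum; h''(2) = -18 < 0 ⇒ local maximum.
Thus h has its local minimum at u = -1, with value -21/4.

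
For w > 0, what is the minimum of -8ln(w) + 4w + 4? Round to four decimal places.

6.4548

R'(w) = -8/w + 4 = 0 gives w = 2.
R''(w) = 8/w², which is positive for w > 0, so this is a local minimum.
R(2) = -8·ln(2) + 8 + 4 ≈ 6.4548.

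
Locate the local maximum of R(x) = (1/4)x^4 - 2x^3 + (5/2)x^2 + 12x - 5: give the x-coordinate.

Critical points: R'(x) = x^3 - 6x^2 + 5x + 12 vanishes at x = -1, 3, 4.
Since R''(x) = 3x^2 - 12x + 5, we get R''(-1) = 20 > 0 ⇒ local minimum; R''(3) = -4 < 0 ⇒ local maximum; R''(4) = 5 > 0 ⇒ local minimum.
So the local maximum value is R(3) = 79/4.

3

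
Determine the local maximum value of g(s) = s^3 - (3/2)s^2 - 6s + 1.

Critical points: g'(s) = 3s^2 - 3s - 6 vanishes at s = -1, 2.
g''(s) = 6s - 3. g''(-1) = -9 < 0 ⇒ local maximum; g''(2) = 9 > 0 ⇒ local minimum.
The local maximum is g(-1) = 9/2.

9/2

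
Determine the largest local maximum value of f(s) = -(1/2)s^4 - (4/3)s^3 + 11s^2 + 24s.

Critical points: f'(s) = -2s^3 - 4s^2 + 22s + 24 vanishes at s = -4, -1, 3.
Second-derivative test with f''(s) = -6s^2 - 8s + 22: f''(-4) = -42 < 0 ⇒ local maximum; f''(-1) = 24 > 0 ⇒ local minimum; f''(3) = -56 < 0 ⇒ local maximum.
So the largest local maximum value is f(3) = 189/2.

189/2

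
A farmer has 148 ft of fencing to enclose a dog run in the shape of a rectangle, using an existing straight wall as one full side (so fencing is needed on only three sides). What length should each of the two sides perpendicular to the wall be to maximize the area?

37

Let the sides perpendicular to the wall have length x and the parallel side y, so 2x + y = 148 and the area is A = xy = x(148 − 2x).
A'(x) = 148 − 4x = 0 gives x = 37, and A''(x) = −4 < 0 confirms a maximum.
Then y = 148 − 2·37 = 74 and A = 2738.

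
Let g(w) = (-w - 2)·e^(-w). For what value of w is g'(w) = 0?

-1

By the product rule, g'(w) = (w + 1)·e^(-w). Since e^(-w) > 0, the only critical point is w = -1.
g''(-1) has the same sign as 1 > 0, so this is a local minimum.
g(-1) = (-1)·e^(1) ≈ -2.7183.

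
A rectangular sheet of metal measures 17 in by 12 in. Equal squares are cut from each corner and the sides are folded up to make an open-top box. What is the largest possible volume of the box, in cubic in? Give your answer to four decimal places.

With cut size x, the volume is V(x) = x(17 − 2x)(12 − 2x) for 0 < x < 6.
V'(x) = 12x^2 − 116x + 204. Setting V'(x) = 0 gives x ≈ 2.3112 (the root in (0, 6)).
V''(x) = 24x − 116 is negative there, so this is the maximum; V ≈ 211.0518.

211.0518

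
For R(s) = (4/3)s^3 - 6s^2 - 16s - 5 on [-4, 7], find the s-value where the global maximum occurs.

7

R'(s) = 4s^2 - 12s - 16, which vanishes at s = -1 and s = 4.
Compare values at every candidate in [-4, 7]: R(-4) = -367/3,  R(-1) = 11/3,  R(4) = -239/3,  R(7) = 139/3.
Hence the absolute maximum is 139/3 at s = 7.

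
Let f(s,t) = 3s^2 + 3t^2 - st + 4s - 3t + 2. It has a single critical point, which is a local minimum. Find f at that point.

1/5

∂f/∂s = 6s - t + 4 = 0 and ∂f/∂t = -s + 6t - 3 = 0, so (s, t) = (-3/5, 2/5).
The Hessian has f_{ss} = 6, f_{tt} = 6, f_{st} = -1, giving D = 35 > 0 with f_{ss} > 0, so the point is a local minimum.
f(-3/5, 2/5) = 1/5.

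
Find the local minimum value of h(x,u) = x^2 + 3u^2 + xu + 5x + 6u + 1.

-70/11

∂h/∂x = 2x + u + 5 = 0 and ∂h/∂u = x + 6u + 6 = 0, so (x, u) = (-24/11, -7/11).
The Hessian has h_{xx} = 2, h_{uu} = 6, h_{xu} = 1, giving D = 11 > 0 with h_{xx} > 0, so the point is a local minimum.
h(-24/11, -7/11) = -70/11.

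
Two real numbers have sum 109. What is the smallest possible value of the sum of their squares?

11881/2

With a + b = 109, a^2 + b^2 = a^2 + (109 − a)^2.
The derivative 2a − 2(109 − a) = 4a − 218 vanishes at a = 109/2; second derivative 4 > 0, a minimum.
The minimum is 2·(109/2)^2 = 11881/2.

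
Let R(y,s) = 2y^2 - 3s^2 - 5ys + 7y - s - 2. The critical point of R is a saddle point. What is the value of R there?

-278/49

∂R/∂y = 4y - 5s + 7 = 0 and ∂R/∂s = -5y - 6s - 1 = 0, so (y, s) = (-47/49, 31/49).
The Hessian has R_{yy} = 4, R_{ss} = -6, R_{ys} = -5, giving D = -49 < 0, so the point is a saddle point.
R(-47/49, 31/49) = -278/49.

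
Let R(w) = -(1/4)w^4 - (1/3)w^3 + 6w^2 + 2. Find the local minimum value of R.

2

R'(w) = -w^3 - w^2 + 12w = 0 at w = -4, 0, 3.
Second-derivative test with R''(w) = -3w^2 - 2w + 12: R''(-4) = -28 < 0 ⇒ local maximum; R''(0) = 12 > 0 ⇒ local minimum; R''(3) = -21 < 0 ⇒ local maximum.
The local minimum is R(0) = 2.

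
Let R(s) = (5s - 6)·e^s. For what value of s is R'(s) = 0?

1/5

By the product rule, R'(s) = (5s - 1)·e^s. Since e^s > 0, the only critical point is s = 1/5.
R''(1/5) has the same sign as 5 > 0, so this is a local minimum.
R(1/5) = (-5)·e^(1/5) ≈ -6.1070.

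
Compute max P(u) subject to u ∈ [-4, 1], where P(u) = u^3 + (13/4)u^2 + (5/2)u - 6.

3/4

P'(u) = 3u^2 + (13/2)u + 5/2, which vanishes at u = -5/3 and u = -1/2.
Evaluating at the critical points and endpoints: P(-4) = -28; P(-5/3) = -623/108; P(-1/2) = -105/16; P(1) = 3/4.
So the maximum is P(1) = 3/4.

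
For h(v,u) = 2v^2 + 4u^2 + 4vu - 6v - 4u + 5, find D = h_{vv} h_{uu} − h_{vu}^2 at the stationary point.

16

∂h/∂v = 4v + 4u - 6 = 0 and ∂h/∂u = 4v + 8u - 4 = 0, so (v, u) = (2, -1/2).
The Hessian has h_{vv} = 4, h_{uu} = 8, h_{vu} = 4, giving D = 16 > 0 with h_{vv} > 0, so the point is a local minimum.
D = (4)·(8) − (4)^2 = 16.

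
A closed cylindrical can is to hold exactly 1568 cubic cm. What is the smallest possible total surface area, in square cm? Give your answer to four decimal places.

With radius r and height h, πr²h = 1568 so h = 1568/(πr²), and S(r) = 2πr² + 2πrh = 2πr² + 2·1568/r.
S'(r) = 4πr − 2·1568/r² = 0 ⇒ r³ = 1568/(2π), so r ≈ 6.2959 and h = 2r ≈ 12.5917.
S''(r) = 4π + 4·1568/r³ > 0, so this is the minimum; S ≈ 747.1571.

747.1571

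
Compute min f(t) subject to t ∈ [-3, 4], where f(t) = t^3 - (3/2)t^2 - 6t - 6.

-57/2

The derivative is 3t^2 - 3t - 6, which vanishes at t = -1 and t = 2.
Candidates: f(-3) = -57/2; f(-1) = -5/2; f(2) = -16; f(4) = 10.
So the minimum is f(-3) = -57/2.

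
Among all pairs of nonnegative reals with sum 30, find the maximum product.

225

With x + y = 30, the product is P(x) = x(30 − x).
P'(x) = 30 − 2x = 0 gives x = 15; P'' = −2 < 0, so this is the maximum.
P = 15·15 = 225.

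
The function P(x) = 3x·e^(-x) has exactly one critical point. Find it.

1

By the product rule, P'(x) = (-3x + 3)·e^(-x). Since e^(-x) > 0, the only critical point is x = 1.
P''(1) has the same sign as -3 < 0, so this is a local maximum.
P(1) = (3)·e^(-1) ≈ 1.1036.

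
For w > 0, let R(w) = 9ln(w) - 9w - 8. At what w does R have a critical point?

1

R'(w) = 9/w − 9 = 0 gives w = 1.
R''(w) = -9/w², which is negative for w > 0, so this is a local maximum.
R(1) = 9·ln(1) - 9 - 8 ≈ -17.0000.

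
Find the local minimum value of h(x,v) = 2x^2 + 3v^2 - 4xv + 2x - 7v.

∂h/∂x = 4x - 4v + 2 = 0 and ∂h/∂v = -4x + 6v - 7 = 0, so (x, v) = (2, 5/2).
The Hessian has h_{xx} = 4, h_{vv} = 6, h_{xv} = -4, giving D = 8 > 0 with h_{xx} > 0, so the point is a local minimum.
h(2, 5/2) = -27/4.

-27/4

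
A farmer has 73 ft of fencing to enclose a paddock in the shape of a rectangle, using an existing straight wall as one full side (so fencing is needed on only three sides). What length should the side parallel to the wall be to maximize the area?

73/2

Let the sides perpendicular to the wall have length x and the parallel side y, so 2x + y = 73 and the area is A = xy = x(73 − 2x).
A'(x) = 73 − 4x = 0 gives x = 73/4, and A''(x) = −4 < 0 confirms a maximum.
Then y = 73 − 2·73/4 = 73/2 and A = 5329/8.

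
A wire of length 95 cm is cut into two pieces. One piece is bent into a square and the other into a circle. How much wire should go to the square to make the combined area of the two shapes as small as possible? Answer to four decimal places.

Let x be the length used for the square. Square side x/4; circle radius (95−x)/(2π).
A(x) = (x/4)² + π·((95−x)/(2π))² = x²/16 + (95−x)²/(4π) for 0 ≤ x ≤ 95. A'(x) = x/8 − (95−x)/(2π) = 0 gives x = 4·95/(π+4) ≈ 53.2094.
A'' = 1/8 + 1/(2π) > 0, so this gives the minimum combined area; x ≈ 53.2094 cm to the square.

53.2094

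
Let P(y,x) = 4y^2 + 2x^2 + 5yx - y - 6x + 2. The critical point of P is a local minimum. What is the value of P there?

∂P/∂y = 8y + 5x - 1 = 0 and ∂P/∂x = 5y + 4x - 6 = 0, so (y, x) = (-26/7, 43/7).
The Hessian has P_{yy} = 8, P_{xx} = 4, P_{yx} = 5, giving D = 7 > 0 with P_{yy} > 0, so the point is a local minimum.
P(-26/7, 43/7) = -102/7.

-102/7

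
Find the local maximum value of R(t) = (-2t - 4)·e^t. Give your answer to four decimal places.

0.0996

By the product rule, R'(t) = (-2t - 6)·e^t. Since e^t > 0, the only critical point is t = -3.
R''(-3) has the same sign as -2 < 0, so this is a local maximum.
R(-3) = (2)·e^(-3) ≈ 0.0996.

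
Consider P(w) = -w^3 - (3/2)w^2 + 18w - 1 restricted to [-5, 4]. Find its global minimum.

-83/2

Differentiating, P'(w) = -3w^2 - 3w + 18; which vanishes at w = -3 and w = 2.
Evaluating at the critical points and endpoints: P(-5) = -7/2, P(-3) = -83/2, P(2) = 21, P(4) = -17.
The minimum over the interval is -83/2, attained at w = -3.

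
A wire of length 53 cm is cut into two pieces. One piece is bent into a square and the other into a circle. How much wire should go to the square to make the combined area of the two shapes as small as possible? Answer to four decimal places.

29.6853

Let x be the length used for the square. Square side x/4; circle radius (53−x)/(2π).
A(x) = (x/4)² + π·((53−x)/(2π))² = x²/16 + (53−x)²/(4π) for 0 ≤ x ≤ 53. A'(x) = x/8 − (53−x)/(2π) = 0 gives x = 4·53/(π+4) ≈ 29.6853.
A'' = 1/8 + 1/(2π) > 0, so this gives the minimum combined area; x ≈ 29.6853 cm to the square.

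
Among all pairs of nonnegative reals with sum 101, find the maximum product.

With x + y = 101, the product is P(x) = x(101 − x).
P'(x) = 101 − 2x = 0 gives x = 101/2; P'' = −2 < 0, so this is the maximum.
P = 101/2·101/2 = 10201/4.

10201/4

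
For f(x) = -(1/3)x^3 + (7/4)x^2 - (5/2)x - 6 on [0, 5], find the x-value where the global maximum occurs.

f'(x) = -x^2 + (7/2)x - 5/2, which vanishes at x = 1 and x = 5/2.
Evaluating at the critical points and endpoints: f(0) = -6; f(1) = -85/12; f(5/2) = -313/48; f(5) = -197/12.
The maximum over the interval is -6, attained at x = 0.

0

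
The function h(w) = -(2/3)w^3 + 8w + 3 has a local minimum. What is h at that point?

-23/3

h'(w) = -2w^2 + 8 = 0 at w = -2, 2.
Second-derivative test with h''(w) = -4w: h''(-2) = 8 > 0 ⇒ local minimum; h''(2) = -8 < 0 ⇒ local maximum.
The local minimum is h(-2) = -23/3.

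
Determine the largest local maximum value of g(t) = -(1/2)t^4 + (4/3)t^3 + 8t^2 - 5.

241/3

g'(t) = -2t^3 + 4t^2 + 16t. Setting g'(t) = 0 gives t ∈ {-2, 0, 4}.
g''(t) = -6t^2 + 8t + 16. g''(-2) = -24 < 0 ⇒ local maximum; g''(0) = 16 > 0 ⇒ local minimum; g''(4) = -48 < 0 ⇒ local maximum.
Thus g has its largest local maximum at t = 4, with value 241/3.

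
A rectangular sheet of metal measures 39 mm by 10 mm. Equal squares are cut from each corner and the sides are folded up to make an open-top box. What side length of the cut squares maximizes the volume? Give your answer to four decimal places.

With cut size x, the volume is V(x) = x(39 − 2x)(10 − 2x) for 0 < x < 5.
V'(x) = 12x^2 − 196x + 390. Setting V'(x) = 0 gives x ≈ 2.3191 (the root in (0, 5)).
V''(x) = 24x − 196 is negative there, so this is the maximum; V ≈ 427.2735.

2.3191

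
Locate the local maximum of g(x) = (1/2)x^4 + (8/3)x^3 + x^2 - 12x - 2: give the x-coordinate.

g'(x) = 2x^3 + 8x^2 + 2x - 12 = 0 at x = -3, -2, 1.
Second-derivative test with g''(x) = 6x^2 + 16x + 2: g''(-3) = 8 > 0 ⇒ local minimum; g''(-2) = -6 < 0 ⇒ local maximum; g''(1) = 24 > 0 ⇒ local minimum.
The local maximum is g(-2) = 38/3.

-2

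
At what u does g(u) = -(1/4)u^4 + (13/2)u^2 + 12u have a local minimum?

-1

g'(u) = -u^3 + 13u + 12. Setting g'(u) = 0 gives u ∈ {-3, -1, 4}.
Second-derivative test with g''(u) = -3u^2 + 13: g''(-3) = -14 < 0 ⇒ local maximum; g''(-1) = 10 > 0 ⇒ local minimum; g''(4) = -35 < 0 ⇒ local maximum.
The local minimum is g(-1) = -23/4.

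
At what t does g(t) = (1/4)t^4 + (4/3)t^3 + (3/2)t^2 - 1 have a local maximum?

-1

g'(t) = t^3 + 4t^2 + 3t. Setting g'(t) = 0 gives t ∈ {-3, -1, 0}.
Second-derivative test with g''(t) = 3t^2 + 8t + 3: g''(-3) = 6 > 0 ⇒ local minimum; g''(-1) = -2 < 0 ⇒ local maximum; g''(0) = 3 > 0 ⇒ local minimum.
So the local maximum value is g(-1) = -7/12.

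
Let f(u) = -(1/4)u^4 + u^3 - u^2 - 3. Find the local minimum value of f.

-13/4

f'(u) = -u^3 + 3u^2 - 2u. Setting f'(u) = 0 gives u ∈ {0, 1, 2}.
Since f''(u) = -3u^2 + 6u - 2, we get f''(0) = -2 < 0 ⇒ local maximum; f''(1) = 1 > 0 ⇒ local minimum; f''(2) = -2 < 0 ⇒ local maximum.
So the local minimum value is f(1) = -13/4.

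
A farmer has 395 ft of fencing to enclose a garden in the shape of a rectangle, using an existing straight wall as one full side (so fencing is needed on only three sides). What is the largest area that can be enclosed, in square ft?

Let the sides perpendicular to the wall have length x and the parallel side y, so 2x + y = 395 and the area is A = xy = x(395 − 2x).
A'(x) = 395 − 4x = 0 gives x = 395/4, and A''(x) = −4 < 0 confirms a maximum.
Then y = 395 − 2·395/4 = 395/2 and A = 156025/8.

156025/8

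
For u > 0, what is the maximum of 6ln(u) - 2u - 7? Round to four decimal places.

-6.4083

R'(u) = 6/u − 2 = 0 gives u = 3.
R''(u) = -6/u², which is negative for u > 0, so this is a local maximum.
R(3) = 6·ln(3) - 6 - 7 ≈ -6.4083.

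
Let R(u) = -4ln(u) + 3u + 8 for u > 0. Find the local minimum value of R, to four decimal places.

R'(u) = -4/u + 3 = 0 gives u = 4/3.
R''(u) = 4/u², which is positive for u > 0, so this is a local minimum.
R(4/3) = -4·ln(4/3) + 4 + 8 ≈ 10.8493.

10.8493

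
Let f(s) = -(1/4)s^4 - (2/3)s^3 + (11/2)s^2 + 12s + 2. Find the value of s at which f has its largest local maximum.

f'(s) = -s^3 - 2s^2 + 11s + 12 = 0 at s = -4, -1, 3.
Second-derivative test with f''(s) = -3s^2 - 4s + 11: f''(-4) = -21 < 0 ⇒ local maximum; f''(-1) = 12 > 0 ⇒ local minimum; f''(3) = -28 < 0 ⇒ local maximum.
The largest local maximum is f(3) = 197/4.

3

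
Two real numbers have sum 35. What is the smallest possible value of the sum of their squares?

1225/2

With a + b = 35, a^2 + b^2 = a^2 + (35 − a)^2.
The derivative 2a − 2(35 − a) = 4a − 70 vanishes at a = 35/2; second derivative 4 > 0, a minimum.
The minimum is 2·(35/2)^2 = 1225/2.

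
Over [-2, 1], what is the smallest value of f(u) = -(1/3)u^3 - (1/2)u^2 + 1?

1/6

f'(u) = -u^2 - u, which vanishes at u = -1 and u = 0.
Compare values at every candidate in [-2, 1]: f(-2) = 5/3; f(-1) = 5/6; f(0) = 1; f(1) = 1/6.
The minimum over the interval is 1/6, attained at u = 1.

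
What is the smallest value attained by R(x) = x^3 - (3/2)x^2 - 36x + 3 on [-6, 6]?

-101

The derivative is 3x^2 - 3x - 36, which vanishes at x = -3 and x = 4.
Evaluating at the critical points and endpoints: R(-6) = -51,  R(-3) = 141/2,  R(4) = -101,  R(6) = -51.
The minimum over the interval is -101, attained at x = 4.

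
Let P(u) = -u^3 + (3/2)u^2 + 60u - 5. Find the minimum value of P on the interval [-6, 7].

The derivative is -3u^2 + 3u + 60, which vanishes at u = -4 and u = 5.
Compare values at every candidate in [-6, 7]: P(-6) = -95; P(-4) = -157; P(5) = 415/2; P(7) = 291/2.
The minimum over the interval is -157, attained at u = -4.

-157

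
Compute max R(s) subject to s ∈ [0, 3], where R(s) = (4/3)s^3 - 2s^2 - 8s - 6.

-6

Differentiating, R'(s) = 4s^2 - 4s - 8; whose only zero in [0, 3] is s = 2.
Candidates: R(0) = -6,  R(2) = -58/3,  R(3) = -12.
Hence the absolute maximum is -6 at s = 0.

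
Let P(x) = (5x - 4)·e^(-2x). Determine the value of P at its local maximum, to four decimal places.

By the product rule, P'(x) = (-10x + 13)·e^(-2x). Since e^(-2x) > 0, the only critical point is x = 13/10.
P''(13/10) has the same sign as -10 < 0, so this is a local maximum.
P(13/10) = (5/2)·e^(-13/5) ≈ 0.1857.

0.1857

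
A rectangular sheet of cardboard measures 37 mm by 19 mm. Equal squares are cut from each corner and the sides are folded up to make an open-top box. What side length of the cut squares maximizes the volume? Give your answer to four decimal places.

With cut size x, the volume is V(x) = x(37 − 2x)(19 − 2x) for 0 < x < 9.5.
V'(x) = 12x^2 − 224x + 703. Setting V'(x) = 0 gives x ≈ 3.9922 (the root in (0, 9.5)).
V''(x) = 24x − 224 is negative there, so this is the maximum; V ≈ 1276.0039.

3.9922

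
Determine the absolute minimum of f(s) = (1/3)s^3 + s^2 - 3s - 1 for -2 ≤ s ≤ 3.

-8/3

The derivative is s^2 + 2s - 3, whose only zero in [-2, 3] is s = 1.
Evaluating at the critical points and endpoints: f(-2) = 19/3, f(1) = -8/3, f(3) = 8.
The minimum over the interval is -8/3, attained at s = 1.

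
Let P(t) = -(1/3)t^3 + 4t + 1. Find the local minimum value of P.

-13/3

P'(t) = -t^2 + 4. Setting P'(t) = 0 gives t ∈ {-2, 2}.
Second-derivative test with P''(t) = -2t: P''(-2) = 4 > 0 ⇒ local minimum; P''(2) = -4 < 0 ⇒ local maximum.
Thus P has its local minimum at t = -2, with value -13/3.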